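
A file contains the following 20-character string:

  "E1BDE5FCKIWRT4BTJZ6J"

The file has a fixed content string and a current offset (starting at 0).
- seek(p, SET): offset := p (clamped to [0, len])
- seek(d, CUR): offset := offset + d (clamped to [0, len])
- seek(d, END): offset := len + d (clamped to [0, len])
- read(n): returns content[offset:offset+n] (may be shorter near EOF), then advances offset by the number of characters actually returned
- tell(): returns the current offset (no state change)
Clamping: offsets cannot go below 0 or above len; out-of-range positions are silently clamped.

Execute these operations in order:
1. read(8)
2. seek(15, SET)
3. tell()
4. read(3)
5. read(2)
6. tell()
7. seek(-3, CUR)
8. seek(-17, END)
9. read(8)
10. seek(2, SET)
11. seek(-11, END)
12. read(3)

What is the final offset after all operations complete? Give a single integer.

After 1 (read(8)): returned 'E1BDE5FC', offset=8
After 2 (seek(15, SET)): offset=15
After 3 (tell()): offset=15
After 4 (read(3)): returned 'TJZ', offset=18
After 5 (read(2)): returned '6J', offset=20
After 6 (tell()): offset=20
After 7 (seek(-3, CUR)): offset=17
After 8 (seek(-17, END)): offset=3
After 9 (read(8)): returned 'DE5FCKIW', offset=11
After 10 (seek(2, SET)): offset=2
After 11 (seek(-11, END)): offset=9
After 12 (read(3)): returned 'IWR', offset=12

Answer: 12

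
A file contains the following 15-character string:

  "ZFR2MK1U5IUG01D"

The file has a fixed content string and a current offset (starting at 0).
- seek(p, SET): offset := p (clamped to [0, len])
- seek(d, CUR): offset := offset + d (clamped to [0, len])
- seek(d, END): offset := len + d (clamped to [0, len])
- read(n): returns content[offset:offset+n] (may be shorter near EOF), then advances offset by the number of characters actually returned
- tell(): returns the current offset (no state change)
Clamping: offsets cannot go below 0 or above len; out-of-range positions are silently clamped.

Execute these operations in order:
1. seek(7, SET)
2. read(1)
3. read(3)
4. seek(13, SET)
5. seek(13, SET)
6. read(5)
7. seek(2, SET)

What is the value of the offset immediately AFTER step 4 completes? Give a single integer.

After 1 (seek(7, SET)): offset=7
After 2 (read(1)): returned 'U', offset=8
After 3 (read(3)): returned '5IU', offset=11
After 4 (seek(13, SET)): offset=13

Answer: 13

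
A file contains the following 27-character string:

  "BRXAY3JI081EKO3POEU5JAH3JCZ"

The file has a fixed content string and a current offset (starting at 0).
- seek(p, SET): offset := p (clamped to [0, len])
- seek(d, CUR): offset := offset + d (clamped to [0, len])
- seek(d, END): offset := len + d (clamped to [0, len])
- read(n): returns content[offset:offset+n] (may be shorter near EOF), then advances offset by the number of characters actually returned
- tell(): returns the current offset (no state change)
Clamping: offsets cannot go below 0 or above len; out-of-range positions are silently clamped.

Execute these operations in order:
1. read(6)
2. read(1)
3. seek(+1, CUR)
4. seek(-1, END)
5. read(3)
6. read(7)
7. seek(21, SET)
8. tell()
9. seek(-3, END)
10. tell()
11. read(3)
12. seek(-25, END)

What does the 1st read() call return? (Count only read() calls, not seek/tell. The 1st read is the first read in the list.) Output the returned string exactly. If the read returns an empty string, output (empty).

After 1 (read(6)): returned 'BRXAY3', offset=6
After 2 (read(1)): returned 'J', offset=7
After 3 (seek(+1, CUR)): offset=8
After 4 (seek(-1, END)): offset=26
After 5 (read(3)): returned 'Z', offset=27
After 6 (read(7)): returned '', offset=27
After 7 (seek(21, SET)): offset=21
After 8 (tell()): offset=21
After 9 (seek(-3, END)): offset=24
After 10 (tell()): offset=24
After 11 (read(3)): returned 'JCZ', offset=27
After 12 (seek(-25, END)): offset=2

Answer: BRXAY3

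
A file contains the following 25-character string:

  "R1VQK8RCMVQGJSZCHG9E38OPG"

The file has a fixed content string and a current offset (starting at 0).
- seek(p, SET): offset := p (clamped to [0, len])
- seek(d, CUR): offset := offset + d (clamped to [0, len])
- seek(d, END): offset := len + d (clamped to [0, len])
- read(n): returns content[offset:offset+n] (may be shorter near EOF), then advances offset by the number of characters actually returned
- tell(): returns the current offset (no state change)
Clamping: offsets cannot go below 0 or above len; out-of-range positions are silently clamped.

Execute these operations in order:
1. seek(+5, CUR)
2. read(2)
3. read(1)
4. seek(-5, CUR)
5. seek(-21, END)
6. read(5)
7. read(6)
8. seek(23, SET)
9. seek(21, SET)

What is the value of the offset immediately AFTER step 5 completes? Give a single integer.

After 1 (seek(+5, CUR)): offset=5
After 2 (read(2)): returned '8R', offset=7
After 3 (read(1)): returned 'C', offset=8
After 4 (seek(-5, CUR)): offset=3
After 5 (seek(-21, END)): offset=4

Answer: 4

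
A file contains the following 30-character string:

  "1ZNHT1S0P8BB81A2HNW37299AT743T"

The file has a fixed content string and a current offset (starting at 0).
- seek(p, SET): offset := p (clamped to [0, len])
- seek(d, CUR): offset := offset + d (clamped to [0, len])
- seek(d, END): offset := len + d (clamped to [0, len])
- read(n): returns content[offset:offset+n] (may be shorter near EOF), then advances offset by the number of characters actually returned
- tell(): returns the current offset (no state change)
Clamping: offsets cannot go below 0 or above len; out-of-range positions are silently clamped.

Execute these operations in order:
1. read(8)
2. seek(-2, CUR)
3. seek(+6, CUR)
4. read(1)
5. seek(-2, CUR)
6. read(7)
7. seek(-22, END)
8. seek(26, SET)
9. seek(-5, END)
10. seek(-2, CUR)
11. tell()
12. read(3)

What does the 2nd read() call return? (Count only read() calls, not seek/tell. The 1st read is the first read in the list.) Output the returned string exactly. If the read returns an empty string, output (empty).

After 1 (read(8)): returned '1ZNHT1S0', offset=8
After 2 (seek(-2, CUR)): offset=6
After 3 (seek(+6, CUR)): offset=12
After 4 (read(1)): returned '8', offset=13
After 5 (seek(-2, CUR)): offset=11
After 6 (read(7)): returned 'B81A2HN', offset=18
After 7 (seek(-22, END)): offset=8
After 8 (seek(26, SET)): offset=26
After 9 (seek(-5, END)): offset=25
After 10 (seek(-2, CUR)): offset=23
After 11 (tell()): offset=23
After 12 (read(3)): returned '9AT', offset=26

Answer: 8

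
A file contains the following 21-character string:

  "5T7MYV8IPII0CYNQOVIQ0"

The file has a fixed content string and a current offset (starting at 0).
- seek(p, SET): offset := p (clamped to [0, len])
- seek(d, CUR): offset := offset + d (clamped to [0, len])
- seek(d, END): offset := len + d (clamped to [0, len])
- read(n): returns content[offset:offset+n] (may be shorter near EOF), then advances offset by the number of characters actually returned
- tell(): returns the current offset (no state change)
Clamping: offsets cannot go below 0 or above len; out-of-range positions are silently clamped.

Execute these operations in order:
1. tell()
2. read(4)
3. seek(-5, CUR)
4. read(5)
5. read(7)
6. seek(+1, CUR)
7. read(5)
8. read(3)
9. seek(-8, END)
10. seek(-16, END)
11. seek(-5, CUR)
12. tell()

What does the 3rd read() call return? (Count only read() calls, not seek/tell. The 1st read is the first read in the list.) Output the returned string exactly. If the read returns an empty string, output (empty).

Answer: V8IPII0

Derivation:
After 1 (tell()): offset=0
After 2 (read(4)): returned '5T7M', offset=4
After 3 (seek(-5, CUR)): offset=0
After 4 (read(5)): returned '5T7MY', offset=5
After 5 (read(7)): returned 'V8IPII0', offset=12
After 6 (seek(+1, CUR)): offset=13
After 7 (read(5)): returned 'YNQOV', offset=18
After 8 (read(3)): returned 'IQ0', offset=21
After 9 (seek(-8, END)): offset=13
After 10 (seek(-16, END)): offset=5
After 11 (seek(-5, CUR)): offset=0
After 12 (tell()): offset=0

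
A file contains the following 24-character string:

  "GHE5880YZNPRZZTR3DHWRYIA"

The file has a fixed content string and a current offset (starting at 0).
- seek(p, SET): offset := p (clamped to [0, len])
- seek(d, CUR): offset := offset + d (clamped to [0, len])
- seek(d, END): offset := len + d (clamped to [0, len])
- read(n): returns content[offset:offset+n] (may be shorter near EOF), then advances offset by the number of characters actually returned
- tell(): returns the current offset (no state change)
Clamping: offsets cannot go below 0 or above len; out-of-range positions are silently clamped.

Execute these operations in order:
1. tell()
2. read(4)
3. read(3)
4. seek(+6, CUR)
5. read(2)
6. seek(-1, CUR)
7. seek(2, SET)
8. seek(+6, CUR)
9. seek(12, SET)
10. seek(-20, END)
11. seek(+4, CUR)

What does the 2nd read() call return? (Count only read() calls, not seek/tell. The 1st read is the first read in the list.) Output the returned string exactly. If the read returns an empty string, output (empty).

Answer: 880

Derivation:
After 1 (tell()): offset=0
After 2 (read(4)): returned 'GHE5', offset=4
After 3 (read(3)): returned '880', offset=7
After 4 (seek(+6, CUR)): offset=13
After 5 (read(2)): returned 'ZT', offset=15
After 6 (seek(-1, CUR)): offset=14
After 7 (seek(2, SET)): offset=2
After 8 (seek(+6, CUR)): offset=8
After 9 (seek(12, SET)): offset=12
After 10 (seek(-20, END)): offset=4
After 11 (seek(+4, CUR)): offset=8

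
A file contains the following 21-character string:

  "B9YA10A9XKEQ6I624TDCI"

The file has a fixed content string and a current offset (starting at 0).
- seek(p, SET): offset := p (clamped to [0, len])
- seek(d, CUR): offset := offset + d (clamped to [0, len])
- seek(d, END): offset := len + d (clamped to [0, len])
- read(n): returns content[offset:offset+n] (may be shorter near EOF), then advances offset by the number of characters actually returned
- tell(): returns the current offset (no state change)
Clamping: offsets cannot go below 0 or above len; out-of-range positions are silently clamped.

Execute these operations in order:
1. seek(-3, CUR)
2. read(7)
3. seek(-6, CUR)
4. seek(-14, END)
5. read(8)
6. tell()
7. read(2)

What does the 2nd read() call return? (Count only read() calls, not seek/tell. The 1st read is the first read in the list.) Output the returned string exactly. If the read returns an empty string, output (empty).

After 1 (seek(-3, CUR)): offset=0
After 2 (read(7)): returned 'B9YA10A', offset=7
After 3 (seek(-6, CUR)): offset=1
After 4 (seek(-14, END)): offset=7
After 5 (read(8)): returned '9XKEQ6I6', offset=15
After 6 (tell()): offset=15
After 7 (read(2)): returned '24', offset=17

Answer: 9XKEQ6I6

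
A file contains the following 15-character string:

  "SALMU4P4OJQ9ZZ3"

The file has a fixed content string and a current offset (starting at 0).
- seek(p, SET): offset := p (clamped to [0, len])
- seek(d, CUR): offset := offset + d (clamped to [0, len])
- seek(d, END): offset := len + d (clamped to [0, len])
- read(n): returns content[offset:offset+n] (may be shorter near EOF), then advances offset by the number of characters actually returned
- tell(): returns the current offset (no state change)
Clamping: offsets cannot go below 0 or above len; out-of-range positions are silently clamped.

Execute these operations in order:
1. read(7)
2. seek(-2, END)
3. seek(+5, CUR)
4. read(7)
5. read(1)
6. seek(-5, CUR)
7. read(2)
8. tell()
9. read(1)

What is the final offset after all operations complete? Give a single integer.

After 1 (read(7)): returned 'SALMU4P', offset=7
After 2 (seek(-2, END)): offset=13
After 3 (seek(+5, CUR)): offset=15
After 4 (read(7)): returned '', offset=15
After 5 (read(1)): returned '', offset=15
After 6 (seek(-5, CUR)): offset=10
After 7 (read(2)): returned 'Q9', offset=12
After 8 (tell()): offset=12
After 9 (read(1)): returned 'Z', offset=13

Answer: 13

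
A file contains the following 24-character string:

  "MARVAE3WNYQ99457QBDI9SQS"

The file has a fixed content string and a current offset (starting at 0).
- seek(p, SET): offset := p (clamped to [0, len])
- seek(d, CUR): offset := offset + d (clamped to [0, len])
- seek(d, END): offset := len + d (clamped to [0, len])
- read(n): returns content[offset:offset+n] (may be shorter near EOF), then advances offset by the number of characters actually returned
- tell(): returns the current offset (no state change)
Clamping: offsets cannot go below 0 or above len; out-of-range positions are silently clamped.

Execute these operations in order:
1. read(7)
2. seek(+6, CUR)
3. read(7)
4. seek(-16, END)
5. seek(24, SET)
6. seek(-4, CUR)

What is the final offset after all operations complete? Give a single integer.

After 1 (read(7)): returned 'MARVAE3', offset=7
After 2 (seek(+6, CUR)): offset=13
After 3 (read(7)): returned '457QBDI', offset=20
After 4 (seek(-16, END)): offset=8
After 5 (seek(24, SET)): offset=24
After 6 (seek(-4, CUR)): offset=20

Answer: 20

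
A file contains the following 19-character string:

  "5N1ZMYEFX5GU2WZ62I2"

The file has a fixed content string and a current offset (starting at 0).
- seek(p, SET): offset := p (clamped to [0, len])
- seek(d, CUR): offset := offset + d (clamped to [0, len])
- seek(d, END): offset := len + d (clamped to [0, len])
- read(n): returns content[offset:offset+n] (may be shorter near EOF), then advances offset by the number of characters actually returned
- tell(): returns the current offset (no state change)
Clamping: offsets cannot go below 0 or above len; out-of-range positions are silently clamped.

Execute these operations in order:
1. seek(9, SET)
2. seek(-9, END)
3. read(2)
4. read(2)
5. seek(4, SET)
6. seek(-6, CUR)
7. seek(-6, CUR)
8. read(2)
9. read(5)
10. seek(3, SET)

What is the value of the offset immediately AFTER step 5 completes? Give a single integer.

After 1 (seek(9, SET)): offset=9
After 2 (seek(-9, END)): offset=10
After 3 (read(2)): returned 'GU', offset=12
After 4 (read(2)): returned '2W', offset=14
After 5 (seek(4, SET)): offset=4

Answer: 4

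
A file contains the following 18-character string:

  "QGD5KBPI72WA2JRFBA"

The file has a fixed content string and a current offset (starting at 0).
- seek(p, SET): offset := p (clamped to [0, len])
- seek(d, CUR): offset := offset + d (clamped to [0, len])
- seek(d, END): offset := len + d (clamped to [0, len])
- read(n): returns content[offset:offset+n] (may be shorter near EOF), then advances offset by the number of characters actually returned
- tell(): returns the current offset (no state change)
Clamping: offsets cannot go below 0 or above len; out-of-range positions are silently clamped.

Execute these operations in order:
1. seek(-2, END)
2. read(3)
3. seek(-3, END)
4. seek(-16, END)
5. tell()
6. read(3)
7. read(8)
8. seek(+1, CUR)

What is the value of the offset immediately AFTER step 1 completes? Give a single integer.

After 1 (seek(-2, END)): offset=16

Answer: 16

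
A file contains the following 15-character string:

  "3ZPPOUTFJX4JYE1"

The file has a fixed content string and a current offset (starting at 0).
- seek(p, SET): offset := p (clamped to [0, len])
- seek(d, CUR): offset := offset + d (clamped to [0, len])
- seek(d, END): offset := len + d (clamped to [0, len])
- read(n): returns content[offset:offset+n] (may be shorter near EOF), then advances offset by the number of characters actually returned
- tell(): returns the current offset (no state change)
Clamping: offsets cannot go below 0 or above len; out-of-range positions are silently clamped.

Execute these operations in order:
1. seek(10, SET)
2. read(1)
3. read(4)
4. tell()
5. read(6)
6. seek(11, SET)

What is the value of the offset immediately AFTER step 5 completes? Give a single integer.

After 1 (seek(10, SET)): offset=10
After 2 (read(1)): returned '4', offset=11
After 3 (read(4)): returned 'JYE1', offset=15
After 4 (tell()): offset=15
After 5 (read(6)): returned '', offset=15

Answer: 15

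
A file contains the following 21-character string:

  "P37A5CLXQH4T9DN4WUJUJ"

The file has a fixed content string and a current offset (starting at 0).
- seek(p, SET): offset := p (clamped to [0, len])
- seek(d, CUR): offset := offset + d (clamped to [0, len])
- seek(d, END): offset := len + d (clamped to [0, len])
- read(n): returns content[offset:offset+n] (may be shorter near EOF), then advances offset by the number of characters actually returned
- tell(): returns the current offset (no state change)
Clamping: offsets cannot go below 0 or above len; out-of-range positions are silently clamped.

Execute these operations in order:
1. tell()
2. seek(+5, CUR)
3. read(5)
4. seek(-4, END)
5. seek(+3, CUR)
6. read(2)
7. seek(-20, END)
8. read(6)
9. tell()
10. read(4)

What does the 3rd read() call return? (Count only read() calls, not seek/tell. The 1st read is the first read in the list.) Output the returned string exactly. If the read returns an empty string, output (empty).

Answer: 37A5CL

Derivation:
After 1 (tell()): offset=0
After 2 (seek(+5, CUR)): offset=5
After 3 (read(5)): returned 'CLXQH', offset=10
After 4 (seek(-4, END)): offset=17
After 5 (seek(+3, CUR)): offset=20
After 6 (read(2)): returned 'J', offset=21
After 7 (seek(-20, END)): offset=1
After 8 (read(6)): returned '37A5CL', offset=7
After 9 (tell()): offset=7
After 10 (read(4)): returned 'XQH4', offset=11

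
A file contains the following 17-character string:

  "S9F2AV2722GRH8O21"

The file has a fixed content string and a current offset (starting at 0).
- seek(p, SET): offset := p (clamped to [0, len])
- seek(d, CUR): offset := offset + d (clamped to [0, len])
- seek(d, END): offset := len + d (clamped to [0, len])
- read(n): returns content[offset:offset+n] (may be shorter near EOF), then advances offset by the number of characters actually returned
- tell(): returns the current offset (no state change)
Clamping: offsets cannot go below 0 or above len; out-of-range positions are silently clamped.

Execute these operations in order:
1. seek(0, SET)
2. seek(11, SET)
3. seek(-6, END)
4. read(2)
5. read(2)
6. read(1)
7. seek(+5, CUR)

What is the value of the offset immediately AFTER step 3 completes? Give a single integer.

Answer: 11

Derivation:
After 1 (seek(0, SET)): offset=0
After 2 (seek(11, SET)): offset=11
After 3 (seek(-6, END)): offset=11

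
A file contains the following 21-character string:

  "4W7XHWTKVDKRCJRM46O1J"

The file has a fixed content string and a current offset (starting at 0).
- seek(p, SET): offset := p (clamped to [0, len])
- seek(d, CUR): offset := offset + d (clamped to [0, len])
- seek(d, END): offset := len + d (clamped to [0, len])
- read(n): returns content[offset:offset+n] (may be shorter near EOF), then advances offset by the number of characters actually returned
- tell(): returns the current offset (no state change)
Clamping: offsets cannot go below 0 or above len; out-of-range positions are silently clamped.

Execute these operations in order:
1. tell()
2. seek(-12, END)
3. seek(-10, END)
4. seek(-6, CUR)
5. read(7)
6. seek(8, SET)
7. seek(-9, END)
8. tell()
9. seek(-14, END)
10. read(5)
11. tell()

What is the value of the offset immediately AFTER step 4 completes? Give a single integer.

After 1 (tell()): offset=0
After 2 (seek(-12, END)): offset=9
After 3 (seek(-10, END)): offset=11
After 4 (seek(-6, CUR)): offset=5

Answer: 5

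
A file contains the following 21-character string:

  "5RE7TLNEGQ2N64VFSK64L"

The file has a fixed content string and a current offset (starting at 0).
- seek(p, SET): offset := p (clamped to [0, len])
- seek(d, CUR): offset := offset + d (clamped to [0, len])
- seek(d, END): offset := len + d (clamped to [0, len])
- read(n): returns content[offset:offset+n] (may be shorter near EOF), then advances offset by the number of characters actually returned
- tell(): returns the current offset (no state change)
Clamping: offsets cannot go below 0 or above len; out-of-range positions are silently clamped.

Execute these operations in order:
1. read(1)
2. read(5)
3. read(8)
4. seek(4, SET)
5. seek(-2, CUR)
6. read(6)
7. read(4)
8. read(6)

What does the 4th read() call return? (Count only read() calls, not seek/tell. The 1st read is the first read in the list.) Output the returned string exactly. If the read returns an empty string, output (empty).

After 1 (read(1)): returned '5', offset=1
After 2 (read(5)): returned 'RE7TL', offset=6
After 3 (read(8)): returned 'NEGQ2N64', offset=14
After 4 (seek(4, SET)): offset=4
After 5 (seek(-2, CUR)): offset=2
After 6 (read(6)): returned 'E7TLNE', offset=8
After 7 (read(4)): returned 'GQ2N', offset=12
After 8 (read(6)): returned '64VFSK', offset=18

Answer: E7TLNE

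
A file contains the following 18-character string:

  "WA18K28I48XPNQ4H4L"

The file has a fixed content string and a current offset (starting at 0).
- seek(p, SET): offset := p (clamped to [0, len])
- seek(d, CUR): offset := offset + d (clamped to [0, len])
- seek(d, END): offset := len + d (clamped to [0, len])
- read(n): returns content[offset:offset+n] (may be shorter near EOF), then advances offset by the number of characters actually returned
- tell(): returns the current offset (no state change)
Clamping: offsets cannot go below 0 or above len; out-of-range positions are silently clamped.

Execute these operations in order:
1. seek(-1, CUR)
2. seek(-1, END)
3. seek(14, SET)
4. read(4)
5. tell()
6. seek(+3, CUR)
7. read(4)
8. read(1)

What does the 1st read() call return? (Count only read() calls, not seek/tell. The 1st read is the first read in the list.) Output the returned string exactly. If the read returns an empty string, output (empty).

Answer: 4H4L

Derivation:
After 1 (seek(-1, CUR)): offset=0
After 2 (seek(-1, END)): offset=17
After 3 (seek(14, SET)): offset=14
After 4 (read(4)): returned '4H4L', offset=18
After 5 (tell()): offset=18
After 6 (seek(+3, CUR)): offset=18
After 7 (read(4)): returned '', offset=18
After 8 (read(1)): returned '', offset=18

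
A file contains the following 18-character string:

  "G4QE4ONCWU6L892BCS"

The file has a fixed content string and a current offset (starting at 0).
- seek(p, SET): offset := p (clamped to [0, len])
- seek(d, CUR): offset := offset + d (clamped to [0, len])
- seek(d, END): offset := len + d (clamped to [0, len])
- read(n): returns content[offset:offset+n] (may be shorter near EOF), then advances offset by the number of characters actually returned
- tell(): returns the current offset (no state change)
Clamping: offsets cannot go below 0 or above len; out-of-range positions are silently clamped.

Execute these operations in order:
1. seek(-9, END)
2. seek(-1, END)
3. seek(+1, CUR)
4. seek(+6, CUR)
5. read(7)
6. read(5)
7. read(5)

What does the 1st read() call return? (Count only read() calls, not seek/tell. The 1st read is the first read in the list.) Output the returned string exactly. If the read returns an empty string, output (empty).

Answer: (empty)

Derivation:
After 1 (seek(-9, END)): offset=9
After 2 (seek(-1, END)): offset=17
After 3 (seek(+1, CUR)): offset=18
After 4 (seek(+6, CUR)): offset=18
After 5 (read(7)): returned '', offset=18
After 6 (read(5)): returned '', offset=18
After 7 (read(5)): returned '', offset=18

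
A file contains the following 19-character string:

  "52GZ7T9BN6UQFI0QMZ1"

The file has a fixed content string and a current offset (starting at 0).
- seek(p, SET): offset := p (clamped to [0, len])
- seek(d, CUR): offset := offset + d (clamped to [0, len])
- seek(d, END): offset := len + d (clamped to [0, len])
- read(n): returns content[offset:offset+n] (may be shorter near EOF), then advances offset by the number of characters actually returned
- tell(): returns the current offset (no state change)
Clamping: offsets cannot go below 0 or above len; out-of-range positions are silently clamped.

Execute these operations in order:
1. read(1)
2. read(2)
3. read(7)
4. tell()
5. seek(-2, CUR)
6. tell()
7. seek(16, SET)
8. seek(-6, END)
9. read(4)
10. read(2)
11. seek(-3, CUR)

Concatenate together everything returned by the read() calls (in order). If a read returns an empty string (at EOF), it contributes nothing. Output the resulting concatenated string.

After 1 (read(1)): returned '5', offset=1
After 2 (read(2)): returned '2G', offset=3
After 3 (read(7)): returned 'Z7T9BN6', offset=10
After 4 (tell()): offset=10
After 5 (seek(-2, CUR)): offset=8
After 6 (tell()): offset=8
After 7 (seek(16, SET)): offset=16
After 8 (seek(-6, END)): offset=13
After 9 (read(4)): returned 'I0QM', offset=17
After 10 (read(2)): returned 'Z1', offset=19
After 11 (seek(-3, CUR)): offset=16

Answer: 52GZ7T9BN6I0QMZ1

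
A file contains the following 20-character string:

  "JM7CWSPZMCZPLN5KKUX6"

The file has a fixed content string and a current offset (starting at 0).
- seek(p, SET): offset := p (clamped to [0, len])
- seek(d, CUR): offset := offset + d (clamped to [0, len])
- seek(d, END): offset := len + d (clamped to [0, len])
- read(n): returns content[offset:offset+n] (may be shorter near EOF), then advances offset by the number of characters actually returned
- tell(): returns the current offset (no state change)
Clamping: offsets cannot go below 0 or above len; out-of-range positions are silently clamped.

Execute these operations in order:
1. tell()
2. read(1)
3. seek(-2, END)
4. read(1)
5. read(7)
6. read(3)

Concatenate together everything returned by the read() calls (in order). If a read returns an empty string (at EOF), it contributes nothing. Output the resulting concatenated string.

Answer: JX6

Derivation:
After 1 (tell()): offset=0
After 2 (read(1)): returned 'J', offset=1
After 3 (seek(-2, END)): offset=18
After 4 (read(1)): returned 'X', offset=19
After 5 (read(7)): returned '6', offset=20
After 6 (read(3)): returned '', offset=20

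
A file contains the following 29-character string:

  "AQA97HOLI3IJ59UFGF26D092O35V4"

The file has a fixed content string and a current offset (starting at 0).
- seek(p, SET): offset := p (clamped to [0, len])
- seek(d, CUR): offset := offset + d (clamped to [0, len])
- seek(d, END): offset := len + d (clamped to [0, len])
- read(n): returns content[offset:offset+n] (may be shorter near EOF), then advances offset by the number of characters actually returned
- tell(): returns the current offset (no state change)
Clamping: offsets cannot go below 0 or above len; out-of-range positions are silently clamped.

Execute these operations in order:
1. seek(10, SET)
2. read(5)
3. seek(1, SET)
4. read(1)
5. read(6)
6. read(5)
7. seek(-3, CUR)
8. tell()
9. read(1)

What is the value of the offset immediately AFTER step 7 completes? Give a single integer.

Answer: 10

Derivation:
After 1 (seek(10, SET)): offset=10
After 2 (read(5)): returned 'IJ59U', offset=15
After 3 (seek(1, SET)): offset=1
After 4 (read(1)): returned 'Q', offset=2
After 5 (read(6)): returned 'A97HOL', offset=8
After 6 (read(5)): returned 'I3IJ5', offset=13
After 7 (seek(-3, CUR)): offset=10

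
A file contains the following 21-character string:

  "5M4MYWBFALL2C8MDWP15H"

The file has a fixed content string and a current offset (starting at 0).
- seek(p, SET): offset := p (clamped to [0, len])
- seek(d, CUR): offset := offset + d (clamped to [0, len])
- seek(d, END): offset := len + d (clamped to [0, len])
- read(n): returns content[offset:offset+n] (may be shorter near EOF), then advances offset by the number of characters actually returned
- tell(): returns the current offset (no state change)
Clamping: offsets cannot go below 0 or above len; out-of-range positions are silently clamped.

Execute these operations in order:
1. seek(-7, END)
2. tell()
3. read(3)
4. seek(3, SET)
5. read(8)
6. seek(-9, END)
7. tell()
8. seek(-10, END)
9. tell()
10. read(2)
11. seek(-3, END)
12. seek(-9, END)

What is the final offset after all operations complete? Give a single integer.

After 1 (seek(-7, END)): offset=14
After 2 (tell()): offset=14
After 3 (read(3)): returned 'MDW', offset=17
After 4 (seek(3, SET)): offset=3
After 5 (read(8)): returned 'MYWBFALL', offset=11
After 6 (seek(-9, END)): offset=12
After 7 (tell()): offset=12
After 8 (seek(-10, END)): offset=11
After 9 (tell()): offset=11
After 10 (read(2)): returned '2C', offset=13
After 11 (seek(-3, END)): offset=18
After 12 (seek(-9, END)): offset=12

Answer: 12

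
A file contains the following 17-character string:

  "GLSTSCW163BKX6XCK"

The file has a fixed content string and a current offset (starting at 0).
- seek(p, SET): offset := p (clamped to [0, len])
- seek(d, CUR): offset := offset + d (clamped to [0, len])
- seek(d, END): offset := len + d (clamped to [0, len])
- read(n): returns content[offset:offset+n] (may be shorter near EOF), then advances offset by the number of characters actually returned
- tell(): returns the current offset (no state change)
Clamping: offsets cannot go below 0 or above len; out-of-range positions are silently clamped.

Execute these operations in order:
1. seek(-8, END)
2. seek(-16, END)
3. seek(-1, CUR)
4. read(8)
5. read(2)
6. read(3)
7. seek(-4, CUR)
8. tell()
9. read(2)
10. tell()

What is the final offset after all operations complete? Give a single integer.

After 1 (seek(-8, END)): offset=9
After 2 (seek(-16, END)): offset=1
After 3 (seek(-1, CUR)): offset=0
After 4 (read(8)): returned 'GLSTSCW1', offset=8
After 5 (read(2)): returned '63', offset=10
After 6 (read(3)): returned 'BKX', offset=13
After 7 (seek(-4, CUR)): offset=9
After 8 (tell()): offset=9
After 9 (read(2)): returned '3B', offset=11
After 10 (tell()): offset=11

Answer: 11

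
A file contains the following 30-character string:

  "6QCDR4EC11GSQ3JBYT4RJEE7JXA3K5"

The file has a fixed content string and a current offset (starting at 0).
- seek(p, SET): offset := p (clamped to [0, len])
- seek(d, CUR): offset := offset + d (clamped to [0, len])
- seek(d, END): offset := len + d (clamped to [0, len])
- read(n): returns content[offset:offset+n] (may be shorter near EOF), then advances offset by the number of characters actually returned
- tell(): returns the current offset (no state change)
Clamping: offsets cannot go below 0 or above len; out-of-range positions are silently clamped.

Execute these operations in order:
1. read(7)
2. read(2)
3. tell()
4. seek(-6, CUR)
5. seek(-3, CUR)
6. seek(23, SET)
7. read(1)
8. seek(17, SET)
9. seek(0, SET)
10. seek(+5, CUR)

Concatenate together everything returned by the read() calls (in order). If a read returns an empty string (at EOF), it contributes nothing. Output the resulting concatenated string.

After 1 (read(7)): returned '6QCDR4E', offset=7
After 2 (read(2)): returned 'C1', offset=9
After 3 (tell()): offset=9
After 4 (seek(-6, CUR)): offset=3
After 5 (seek(-3, CUR)): offset=0
After 6 (seek(23, SET)): offset=23
After 7 (read(1)): returned '7', offset=24
After 8 (seek(17, SET)): offset=17
After 9 (seek(0, SET)): offset=0
After 10 (seek(+5, CUR)): offset=5

Answer: 6QCDR4EC17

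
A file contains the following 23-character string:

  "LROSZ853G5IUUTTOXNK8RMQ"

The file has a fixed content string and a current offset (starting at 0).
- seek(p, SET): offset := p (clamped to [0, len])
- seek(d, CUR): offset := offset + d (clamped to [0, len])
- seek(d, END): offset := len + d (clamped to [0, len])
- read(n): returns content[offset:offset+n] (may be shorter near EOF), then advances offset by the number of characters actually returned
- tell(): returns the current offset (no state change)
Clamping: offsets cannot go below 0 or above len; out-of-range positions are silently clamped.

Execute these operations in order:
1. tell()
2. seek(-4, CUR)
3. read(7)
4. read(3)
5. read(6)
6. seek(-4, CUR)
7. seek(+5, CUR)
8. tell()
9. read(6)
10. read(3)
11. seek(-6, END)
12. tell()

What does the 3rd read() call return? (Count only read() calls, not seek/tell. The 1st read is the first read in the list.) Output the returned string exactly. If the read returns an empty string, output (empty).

After 1 (tell()): offset=0
After 2 (seek(-4, CUR)): offset=0
After 3 (read(7)): returned 'LROSZ85', offset=7
After 4 (read(3)): returned '3G5', offset=10
After 5 (read(6)): returned 'IUUTTO', offset=16
After 6 (seek(-4, CUR)): offset=12
After 7 (seek(+5, CUR)): offset=17
After 8 (tell()): offset=17
After 9 (read(6)): returned 'NK8RMQ', offset=23
After 10 (read(3)): returned '', offset=23
After 11 (seek(-6, END)): offset=17
After 12 (tell()): offset=17

Answer: IUUTTO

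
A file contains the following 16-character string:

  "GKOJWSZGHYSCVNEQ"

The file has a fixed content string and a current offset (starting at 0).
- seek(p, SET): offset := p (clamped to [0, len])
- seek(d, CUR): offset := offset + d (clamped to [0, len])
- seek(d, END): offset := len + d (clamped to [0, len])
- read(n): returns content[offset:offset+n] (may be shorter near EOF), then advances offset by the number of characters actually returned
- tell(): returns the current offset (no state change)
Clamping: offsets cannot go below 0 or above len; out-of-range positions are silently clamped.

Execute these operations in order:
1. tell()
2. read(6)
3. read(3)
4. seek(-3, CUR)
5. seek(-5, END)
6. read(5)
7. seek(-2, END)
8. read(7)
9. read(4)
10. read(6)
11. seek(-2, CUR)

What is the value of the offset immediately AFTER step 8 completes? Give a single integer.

Answer: 16

Derivation:
After 1 (tell()): offset=0
After 2 (read(6)): returned 'GKOJWS', offset=6
After 3 (read(3)): returned 'ZGH', offset=9
After 4 (seek(-3, CUR)): offset=6
After 5 (seek(-5, END)): offset=11
After 6 (read(5)): returned 'CVNEQ', offset=16
After 7 (seek(-2, END)): offset=14
After 8 (read(7)): returned 'EQ', offset=16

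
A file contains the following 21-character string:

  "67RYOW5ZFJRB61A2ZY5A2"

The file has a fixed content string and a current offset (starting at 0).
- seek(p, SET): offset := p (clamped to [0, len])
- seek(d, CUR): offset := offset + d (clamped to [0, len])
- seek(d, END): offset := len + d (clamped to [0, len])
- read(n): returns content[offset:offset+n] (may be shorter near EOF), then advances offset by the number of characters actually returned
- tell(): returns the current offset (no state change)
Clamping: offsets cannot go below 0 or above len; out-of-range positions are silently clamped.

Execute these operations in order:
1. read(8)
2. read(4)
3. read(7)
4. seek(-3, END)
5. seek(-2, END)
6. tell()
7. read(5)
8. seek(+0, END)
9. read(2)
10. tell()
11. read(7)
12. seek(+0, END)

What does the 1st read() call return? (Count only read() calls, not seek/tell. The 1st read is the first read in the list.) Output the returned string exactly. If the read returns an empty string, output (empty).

After 1 (read(8)): returned '67RYOW5Z', offset=8
After 2 (read(4)): returned 'FJRB', offset=12
After 3 (read(7)): returned '61A2ZY5', offset=19
After 4 (seek(-3, END)): offset=18
After 5 (seek(-2, END)): offset=19
After 6 (tell()): offset=19
After 7 (read(5)): returned 'A2', offset=21
After 8 (seek(+0, END)): offset=21
After 9 (read(2)): returned '', offset=21
After 10 (tell()): offset=21
After 11 (read(7)): returned '', offset=21
After 12 (seek(+0, END)): offset=21

Answer: 67RYOW5Z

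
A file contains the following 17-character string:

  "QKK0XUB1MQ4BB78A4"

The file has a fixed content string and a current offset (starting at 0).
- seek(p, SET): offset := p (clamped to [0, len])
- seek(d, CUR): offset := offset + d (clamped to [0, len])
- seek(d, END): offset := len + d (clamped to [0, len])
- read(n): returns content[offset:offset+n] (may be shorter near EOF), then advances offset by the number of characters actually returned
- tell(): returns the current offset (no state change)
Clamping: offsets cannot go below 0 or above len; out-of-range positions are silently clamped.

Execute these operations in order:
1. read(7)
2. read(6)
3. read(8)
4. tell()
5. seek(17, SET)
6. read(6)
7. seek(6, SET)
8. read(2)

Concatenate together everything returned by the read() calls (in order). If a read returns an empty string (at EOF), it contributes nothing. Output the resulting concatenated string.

After 1 (read(7)): returned 'QKK0XUB', offset=7
After 2 (read(6)): returned '1MQ4BB', offset=13
After 3 (read(8)): returned '78A4', offset=17
After 4 (tell()): offset=17
After 5 (seek(17, SET)): offset=17
After 6 (read(6)): returned '', offset=17
After 7 (seek(6, SET)): offset=6
After 8 (read(2)): returned 'B1', offset=8

Answer: QKK0XUB1MQ4BB78A4B1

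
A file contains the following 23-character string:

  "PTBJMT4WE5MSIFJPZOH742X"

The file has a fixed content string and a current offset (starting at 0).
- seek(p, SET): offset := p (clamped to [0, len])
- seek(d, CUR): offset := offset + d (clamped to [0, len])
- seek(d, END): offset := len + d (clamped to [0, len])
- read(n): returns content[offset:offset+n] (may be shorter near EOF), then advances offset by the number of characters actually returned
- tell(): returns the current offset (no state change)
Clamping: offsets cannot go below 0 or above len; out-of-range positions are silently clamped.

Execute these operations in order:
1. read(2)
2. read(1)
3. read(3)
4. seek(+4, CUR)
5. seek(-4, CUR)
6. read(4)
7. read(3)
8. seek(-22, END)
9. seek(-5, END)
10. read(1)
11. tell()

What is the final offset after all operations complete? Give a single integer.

After 1 (read(2)): returned 'PT', offset=2
After 2 (read(1)): returned 'B', offset=3
After 3 (read(3)): returned 'JMT', offset=6
After 4 (seek(+4, CUR)): offset=10
After 5 (seek(-4, CUR)): offset=6
After 6 (read(4)): returned '4WE5', offset=10
After 7 (read(3)): returned 'MSI', offset=13
After 8 (seek(-22, END)): offset=1
After 9 (seek(-5, END)): offset=18
After 10 (read(1)): returned 'H', offset=19
After 11 (tell()): offset=19

Answer: 19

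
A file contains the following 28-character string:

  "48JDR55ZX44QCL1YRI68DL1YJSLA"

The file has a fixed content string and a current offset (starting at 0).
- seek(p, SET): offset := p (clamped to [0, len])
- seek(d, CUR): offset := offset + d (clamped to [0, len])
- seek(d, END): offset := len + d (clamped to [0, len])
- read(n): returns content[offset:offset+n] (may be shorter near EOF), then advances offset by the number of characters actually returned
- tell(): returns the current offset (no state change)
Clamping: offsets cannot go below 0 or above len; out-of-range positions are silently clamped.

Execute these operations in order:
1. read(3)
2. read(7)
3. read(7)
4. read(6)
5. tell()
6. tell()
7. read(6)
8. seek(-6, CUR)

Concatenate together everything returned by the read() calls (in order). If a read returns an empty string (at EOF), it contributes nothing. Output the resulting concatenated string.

After 1 (read(3)): returned '48J', offset=3
After 2 (read(7)): returned 'DR55ZX4', offset=10
After 3 (read(7)): returned '4QCL1YR', offset=17
After 4 (read(6)): returned 'I68DL1', offset=23
After 5 (tell()): offset=23
After 6 (tell()): offset=23
After 7 (read(6)): returned 'YJSLA', offset=28
After 8 (seek(-6, CUR)): offset=22

Answer: 48JDR55ZX44QCL1YRI68DL1YJSLA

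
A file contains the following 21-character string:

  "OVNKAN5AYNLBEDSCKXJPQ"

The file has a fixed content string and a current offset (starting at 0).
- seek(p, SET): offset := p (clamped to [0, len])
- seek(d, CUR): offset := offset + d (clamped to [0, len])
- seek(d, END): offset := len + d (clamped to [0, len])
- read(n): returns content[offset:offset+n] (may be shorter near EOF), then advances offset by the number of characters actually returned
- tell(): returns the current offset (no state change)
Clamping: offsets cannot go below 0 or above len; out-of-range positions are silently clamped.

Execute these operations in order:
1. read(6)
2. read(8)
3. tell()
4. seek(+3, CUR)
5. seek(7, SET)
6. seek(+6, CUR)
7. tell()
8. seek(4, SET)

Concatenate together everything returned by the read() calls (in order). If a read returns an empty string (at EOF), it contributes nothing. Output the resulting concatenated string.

After 1 (read(6)): returned 'OVNKAN', offset=6
After 2 (read(8)): returned '5AYNLBED', offset=14
After 3 (tell()): offset=14
After 4 (seek(+3, CUR)): offset=17
After 5 (seek(7, SET)): offset=7
After 6 (seek(+6, CUR)): offset=13
After 7 (tell()): offset=13
After 8 (seek(4, SET)): offset=4

Answer: OVNKAN5AYNLBED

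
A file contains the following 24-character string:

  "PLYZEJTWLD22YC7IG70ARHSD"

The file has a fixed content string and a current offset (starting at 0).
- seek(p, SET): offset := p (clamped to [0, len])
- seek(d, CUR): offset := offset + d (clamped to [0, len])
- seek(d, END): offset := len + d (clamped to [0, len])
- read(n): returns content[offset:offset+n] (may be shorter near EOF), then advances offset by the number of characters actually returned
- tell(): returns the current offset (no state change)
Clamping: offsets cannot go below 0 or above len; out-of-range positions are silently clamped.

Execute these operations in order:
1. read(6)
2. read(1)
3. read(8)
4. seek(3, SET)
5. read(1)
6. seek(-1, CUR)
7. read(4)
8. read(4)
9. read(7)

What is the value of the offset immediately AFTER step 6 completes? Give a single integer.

After 1 (read(6)): returned 'PLYZEJ', offset=6
After 2 (read(1)): returned 'T', offset=7
After 3 (read(8)): returned 'WLD22YC7', offset=15
After 4 (seek(3, SET)): offset=3
After 5 (read(1)): returned 'Z', offset=4
After 6 (seek(-1, CUR)): offset=3

Answer: 3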